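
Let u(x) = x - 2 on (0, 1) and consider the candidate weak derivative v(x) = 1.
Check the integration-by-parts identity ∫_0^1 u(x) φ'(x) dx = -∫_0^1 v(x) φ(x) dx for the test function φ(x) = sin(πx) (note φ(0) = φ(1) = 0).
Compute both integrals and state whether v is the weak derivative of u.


LHS = -2/π, RHS = -2/π. Yes, v = u' weakly.

u(x) = x - 2, classical derivative u'(x) = 1.
φ(x) = sin(πx), so φ'(x) = π*cos(π*x).
Note φ(0) = φ(1) = 0, so the boundary term u·φ vanishes.
LHS = ∫_0^1 u(x) φ'(x) dx = ∫_0^1 (π*x*cos(π*x) - 2*π*cos(π*x)) dx. Term by term:
  ∫_0^1 -2*π*cos(π*x) dx = 0;  ∫_0^1 π*x*cos(π*x) dx = -2/π.
Sum: 0 − 2/π = -2/π.
So LHS = -2/π.
∫_0^1 v(x) φ(x) dx = ∫_0^1 (sin(π*x)) dx. Term by term:
  ∫_0^1 sin(π*x) dx = 2/π.
So RHS = -∫_0^1 v(x) φ(x) dx = -2/π.
LHS = RHS, so the identity holds for this test φ.
Moreover u is smooth here and v(x) = u'(x) = 1 pointwise, so the identity holds for every test function. Hence v is the weak derivative of u.


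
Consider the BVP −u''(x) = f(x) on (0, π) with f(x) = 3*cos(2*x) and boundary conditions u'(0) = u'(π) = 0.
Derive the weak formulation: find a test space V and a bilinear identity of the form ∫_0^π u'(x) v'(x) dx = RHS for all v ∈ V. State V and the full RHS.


V = H^1(0, π) (no boundary constraint on v; u is determined up to an additive constant); weak form: ∫_0^π u'v' dx = ∫_0^π (3*cos(2*x)) v dx for all v ∈ V.

Multiply both sides by a test function v and integrate from 0 to π:
  ∫_0^π −u''(x) v(x) dx = ∫_0^π f(x) v(x) dx.
Integrate the LHS by parts once:
  ∫_0^π −u'' v dx = −[u'(x) v(x)]_0^π + ∫_0^π u'(x) v'(x) dx.
Thus ∫_0^π u'(x) v'(x) dx = ∫_0^π f(x) v(x) dx + [u'(x) v(x)]_0^π.
Choose V so that boundary terms are either known or forced to vanish.
u has homogeneous Neumann: u'(0) = u'(π) = 0. So [u' v]_0^π = 0·v(π) − 0·v(0) = 0 for any v; take V = H^1(0, π).
Weak formulation: find u (satisfying any essential BC) such that ∫_0^π u'(x) v'(x) dx = ∫_0^π f v dx for all v ∈ V (homogeneous Neumann, so boundary terms vanish).
Substituting f(x) = 3*cos(2*x), the right-hand side is ∫_0^π (3*cos(2*x)) v dx.
Compatibility check (pure Neumann): taking v ≡ 1 ∈ V gives 0 = ∫_0^π f dx + (0) − (0), i.e. ∫_0^π f dx must equal u'(0) − u'(π) = 0. Indeed ∫_0^π (3*cos(2*x)) dx = 0, so the data are compatible. The solution is then unique only up to an additive constant (fix it e.g. by requiring ∫_0^π u dx = 0).


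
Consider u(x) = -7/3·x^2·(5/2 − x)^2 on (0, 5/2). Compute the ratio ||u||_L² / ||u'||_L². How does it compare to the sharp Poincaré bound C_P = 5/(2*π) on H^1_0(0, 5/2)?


||u||_L² / ||u'||_L² = 5*sqrt(3)/12 < C_P = 5/(2*π).

u(x) = -7/3·x^2·(5/2 − x)^2, so u'(x) = 7*x*(-8*x^2 + 30*x - 25)/6.
u(x) = -7/3·x^2·(5/2 − x)^2 vanishes at x = 0 and x = 5/2, so u ∈ H^1_0(0, 5/2). Differentiate via the product rule and integrate the resulting polynomials term by term.
  ∫_0^5/2 u² dx = ∫_0^5/2 (49*x^8/9 - 490*x^7/9 + 1225*x^6/6 - 6125*x^5/18 + 30625*x^4/144) dx. Term by term:
    ∫_0^5/2 49*x^8/9 dx = 95703125/41472;  ∫_0^5/2 -490*x^7/9 dx = -95703125/9216;  ∫_0^5/2 1225*x^6/6 dx = 13671875/768;
    ∫_0^5/2 -6125*x^5/18 dx = -95703125/6912;  ∫_0^5/2 30625*x^4/144 dx = 19140625/4608.
  Sum: 95703125/41472 − 95703125/9216 + 13671875/768 − 95703125/6912 + 19140625/4608 = 2734375/82944.
  ∫_0^5/2 (u')² dx = ∫_0^5/2 (784*x^6/9 - 1960*x^5/3 + 15925*x^4/9 - 6125*x^3/3 + 30625*x^2/36) dx. Term by term:
    ∫_0^5/2 784*x^6/9 dx = 546875/72;  ∫_0^5/2 -1960*x^5/3 dx = -3828125/144;  ∫_0^5/2 15925*x^4/9 dx = 9953125/288;
    ∫_0^5/2 -6125*x^3/3 dx = -3828125/192;  ∫_0^5/2 30625*x^2/36 dx = 3828125/864.
  Sum: 546875/72 − 3828125/144 + 9953125/288 − 3828125/192 + 3828125/864 = 109375/1728.
∫_0^5/2 u² dx = 2734375/82944, so ||u||_L² = 625*sqrt(7)/288.
∫_0^5/2 (u')² dx = 109375/1728, so ||u'||_L² = 125*sqrt(21)/72.
Ratio ||u||_L² / ||u'||_L² = 5*sqrt(3)/12.
Sharp Poincaré constant on H^1_0(0, 5/2) is C_P = L/π = 5/(2*π), achieved by sin(2*π/5·x).
A polynomial bump cannot attain the sharp Poincaré constant (only the first sine eigenfunction does), so the ratio is strictly less than C_P, consistent with ||u||_L² ≤ C_P ||u'||_L².


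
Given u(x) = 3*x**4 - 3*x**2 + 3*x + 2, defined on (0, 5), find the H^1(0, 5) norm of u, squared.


||u||_{H^1}^2 = 6677905/2

The H^1 norm (squared) on an interval (0, L) is
  ||u||_{H^1}^2 = ∫_0^L u(x)^2 dx + ∫_0^L u'(x)^2 dx.
Compute u'(x) = 12*x**3 - 6*x + 3.
Then u(x)^2 = 9*x**8 - 18*x**6 + 18*x**5 + 21*x**4 - 18*x**3 - 3*x**2 + 12*x + 4 and u'(x)^2 = 144*x**6 - 144*x**4 + 72*x**3 + 36*x**2 - 36*x + 9.
Integrate each monomial from 0 to 5 using ∫_0^5 c·x^n dx = c·5^(n+1)/(n+1):
  ∫_0^5 u(x)^2 dx = ∫_0^5 (9*x^8 - 18*x^6 + 18*x^5 + 21*x^4 - 18*x^3 - 3*x^2 + 12*x + 4) dx. Term by term:
    ∫_0^5 9*x^8 dx = 1953125;  ∫_0^5 -18*x^6 dx = -1406250/7;  ∫_0^5 18*x^5 dx = 46875;
    ∫_0^5 21*x^4 dx = 13125;  ∫_0^5 -18*x^3 dx = -5625/2;  ∫_0^5 -3*x^2 dx = -125;
    ∫_0^5 12*x dx = 150;  ∫_0^5 4 dx = 20.
  Sum: 1953125 − 1406250/7 + 46875 + 13125 − 5625/2 − 125 + 150 + 20 = 25332505/14.
  ∫_0^5 u'(x)^2 dx = ∫_0^5 (144*x^6 - 144*x^4 + 72*x^3 + 36*x^2 - 36*x + 9) dx. Term by term:
    ∫_0^5 144*x^6 dx = 11250000/7;  ∫_0^5 -144*x^4 dx = -90000;  ∫_0^5 72*x^3 dx = 11250;
    ∫_0^5 36*x^2 dx = 1500;  ∫_0^5 -36*x dx = -450;  ∫_0^5 9 dx = 45.
  Sum: 11250000/7 − 90000 + 11250 + 1500 − 450 + 45 = 10706415/7.
Adding: ||u||_{H^1}^2 = 25332505/14 + 10706415/7 = 6677905/2.


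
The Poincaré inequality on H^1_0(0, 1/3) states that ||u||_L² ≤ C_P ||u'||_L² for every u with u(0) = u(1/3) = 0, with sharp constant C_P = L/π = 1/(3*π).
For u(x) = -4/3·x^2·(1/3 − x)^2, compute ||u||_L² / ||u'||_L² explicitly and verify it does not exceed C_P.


||u||_L² / ||u'||_L² = sqrt(3)/18 < C_P = 1/(3*π).

u(x) = -4/3·x^2·(1/3 − x)^2, so u'(x) = 8*x*(-18*x^2 + 9*x - 1)/27.
u(x) = -4/3·x^2·(1/3 − x)^2 vanishes at x = 0 and x = 1/3, so u ∈ H^1_0(0, 1/3). Differentiate via the product rule and integrate the resulting polynomials term by term.
  ∫_0^1/3 u² dx = ∫_0^1/3 (16*x^8/9 - 64*x^7/27 + 32*x^6/27 - 64*x^5/243 + 16*x^4/729) dx. Term by term:
    ∫_0^1/3 16*x^8/9 dx = 16/1594323;  ∫_0^1/3 -64*x^7/27 dx = -8/177147;  ∫_0^1/3 32*x^6/27 dx = 32/413343;
    ∫_0^1/3 -64*x^5/243 dx = -32/531441;  ∫_0^1/3 16*x^4/729 dx = 16/885735.
  Sum: 16/1594323 − 8/177147 + 32/413343 − 32/531441 + 16/885735 = 8/55801305.
  ∫_0^1/3 (u')² dx = ∫_0^1/3 (256*x^6/9 - 256*x^5/9 + 832*x^4/81 - 128*x^3/81 + 64*x^2/729) dx. Term by term:
    ∫_0^1/3 256*x^6/9 dx = 256/137781;  ∫_0^1/3 -256*x^5/9 dx = -128/19683;  ∫_0^1/3 832*x^4/81 dx = 832/98415;
    ∫_0^1/3 -128*x^3/81 dx = -32/6561;  ∫_0^1/3 64*x^2/729 dx = 64/59049.
  Sum: 256/137781 − 128/19683 + 832/98415 − 32/6561 + 64/59049 = 32/2066715.
∫_0^1/3 u² dx = 8/55801305, so ||u||_L² = 2*sqrt(210)/76545.
∫_0^1/3 (u')² dx = 32/2066715, so ||u'||_L² = 4*sqrt(70)/8505.
Ratio ||u||_L² / ||u'||_L² = sqrt(3)/18.
Sharp Poincaré constant on H^1_0(0, 1/3) is C_P = L/π = 1/(3*π), achieved by sin(3*π·x).
A polynomial bump cannot attain the sharp Poincaré constant (only the first sine eigenfunction does), so the ratio is strictly less than C_P, consistent with ||u||_L² ≤ C_P ||u'||_L².


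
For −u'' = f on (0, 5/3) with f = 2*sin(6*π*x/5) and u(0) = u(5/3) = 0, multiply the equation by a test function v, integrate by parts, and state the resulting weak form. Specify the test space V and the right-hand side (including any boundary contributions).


V = H^1_0(0, 5/3) (so v(0) = v(5/3) = 0); weak form: ∫_0^5/3 u'v' dx = ∫_0^5/3 (2*sin(6*π*x/5)) v dx for all v ∈ V.

Multiply both sides by a test function v and integrate from 0 to 5/3:
  ∫_0^5/3 −u''(x) v(x) dx = ∫_0^5/3 f(x) v(x) dx.
Integrate the LHS by parts once:
  ∫_0^5/3 −u'' v dx = −[u'(x) v(x)]_0^5/3 + ∫_0^5/3 u'(x) v'(x) dx.
Thus ∫_0^5/3 u'(x) v'(x) dx = ∫_0^5/3 f(x) v(x) dx + [u'(x) v(x)]_0^5/3.
Choose V so that boundary terms are either known or forced to vanish.
u is Dirichlet: u(0) = u(5/3) = 0. Let V = H^1_0(0, 5/3); then v(0) = v(5/3) = 0, and [u' v]_0^5/3 = 0.
Weak formulation: find u (satisfying any essential BC) such that ∫_0^5/3 u'(x) v'(x) dx = ∫_0^5/3 f v dx for all v ∈ V.
Substituting f(x) = 2*sin(6*π*x/5), the right-hand side is ∫_0^5/3 (2*sin(6*π*x/5)) v dx.


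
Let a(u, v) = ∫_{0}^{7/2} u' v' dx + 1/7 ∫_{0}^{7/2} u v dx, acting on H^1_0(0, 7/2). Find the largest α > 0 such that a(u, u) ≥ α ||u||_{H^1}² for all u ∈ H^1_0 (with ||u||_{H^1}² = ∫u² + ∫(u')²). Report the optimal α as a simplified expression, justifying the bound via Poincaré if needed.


α = (7 + 4*π^2)/(4*π^2 + 49)

Coercivity of a(·,·) on H^1_0(0, 7/2) means a(u, u) ≥ α ||u||_{H^1}² for every u ∈ H^1_0.
The interval has length L = 7/2, and Poincaré/coercivity depend only on L. Here a(u, u) = ∫(u')² + (1/7)·∫u².
Here 0 < c = 1/7 < 1. The condition a(u,u) ≥ α||u||_{H^1}² reads (1−α)∫(u')² ≥ (α−c)∫u². Any admissible α is ≤ 1 (rapidly oscillating u have ∫u²/∫(u')² → 0), and α = 1 would force 0 ≥ (1−c)∫u², impossible since c < 1; so 1−α > 0. By the sharp Poincaré inequality on H^1_0 of an interval of length L, ∫(u')² ≥ (π/L)²∫u² with equality for the first sine mode sin(π(x−x₀)/L) (x₀ the left endpoint), so the inequality holds for all u iff (1−α)(π/L)² ≥ α − c, i.e. α ≤ ((π/L)² + c)/((π/L)² + 1) = (1 + c(L/π)²)/(1 + (L/π)²). With (π/L)² = 4*π^2/49 and c = 1/7, the largest admissible constant is α = ((π/L)² + c)/((π/L)² + 1).
Simplifying, α = (7 + 4*π^2)/(4*π^2 + 49).


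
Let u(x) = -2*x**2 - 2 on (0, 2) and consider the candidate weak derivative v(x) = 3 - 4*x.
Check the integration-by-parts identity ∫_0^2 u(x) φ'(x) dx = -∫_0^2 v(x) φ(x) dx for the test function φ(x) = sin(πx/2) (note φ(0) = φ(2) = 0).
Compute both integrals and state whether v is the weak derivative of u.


LHS = 16/π, RHS = 4/π. No, v is not the weak derivative of u.

u(x) = -2*x**2 - 2, classical derivative u'(x) = -4*x.
φ(x) = sin(πx/2), so φ'(x) = π*cos(π*x/2)/2.
Note φ(0) = φ(2) = 0, so the boundary term u·φ vanishes.
LHS = ∫_0^2 u(x) φ'(x) dx = ∫_0^2 (-π*x^2*cos(π*x/2) - π*cos(π*x/2)) dx. Term by term:
  ∫_0^2 -π*cos(π*x/2) dx = 0;  ∫_0^2 -π*x^2*cos(π*x/2) dx = 16/π.
Sum: 0 + 16/π = 16/π.
So LHS = 16/π.
∫_0^2 v(x) φ(x) dx = ∫_0^2 (-4*x*sin(π*x/2) + 3*sin(π*x/2)) dx. Term by term:
  ∫_0^2 3*sin(π*x/2) dx = 12/π;  ∫_0^2 -4*x*sin(π*x/2) dx = -16/π.
Sum: 12/π − 16/π = -4/π.
So RHS = -∫_0^2 v(x) φ(x) dx = 4/π.
LHS − RHS = 12/π ≠ 0, so the identity fails.
(For a valid weak derivative the identity must hold for EVERY test function, in particular this one. The failure shows v is NOT the weak derivative of u.)
Correct weak derivative would be u'(x) = -4*x.


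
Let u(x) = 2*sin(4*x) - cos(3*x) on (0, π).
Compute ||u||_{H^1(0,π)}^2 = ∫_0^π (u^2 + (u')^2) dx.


||u||_{H^1(0,π)}^2 = -320/7 + 39*π

u'(x) = 3*sin(3*x) + 8*cos(4*x).
Expand u² and (u')² and integrate term by term on (0, π), using: for integers n ≥ 1, ∫_0^π sin²(nx) dx = ∫_0^π cos²(nx) dx = π/2; for n ≠ n', ∫_0^π sin(nx)sin(n'x) dx = ∫_0^π cos(nx)cos(n'x) dx = 0; and by product-to-sum, ∫_0^π sin(nx)cos(n'x) dx = ½∫_0^π [sin((n+n')x) + sin((n−n')x)] dx, which is 0 when n+n' is even and 2n/(n²−n'²) when n+n' is odd (it need not vanish on (0, π)).
  u² squared terms: (-1)²·∫cos(3x)² dx = 1·π/2 = π/2;  (2)²·∫sin(4x)² dx = 4·π/2 = 2*π.
  u² cross terms: 2·(-1)·(2)·∫cos(3x)·sin(4x) dx = -4·(8/7) = -32/7.
  So ∫_0^π u² dx = π/2 + 2*π − 32/7 = -32/7 + 5*π/2.
  (u')² squared terms: (3)²·∫sin(3x)² dx = 9·π/2 = 9*π/2;  (8)²·∫cos(4x)² dx = 64·π/2 = 32*π.
  (u')² cross terms: 2·(3)·(8)·∫sin(3x)·cos(4x) dx = 48·(-6/7) = -288/7.
  So ∫_0^π (u')² dx = 9*π/2 + 32*π − 288/7 = -288/7 + 73*π/2.
||u||_{H^1}^2 = (-32/7 + 5*π/2) + (-288/7 + 73*π/2) = -320/7 + 39*π.


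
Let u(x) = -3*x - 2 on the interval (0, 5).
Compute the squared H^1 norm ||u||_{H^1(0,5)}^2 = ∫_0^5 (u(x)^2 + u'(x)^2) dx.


||u||_{H^1}^2 = 590

The H^1 norm (squared) on an interval (0, L) is
  ||u||_{H^1}^2 = ∫_0^L u(x)^2 dx + ∫_0^L u'(x)^2 dx.
Compute u'(x) = -3.
Then u(x)^2 = 9*x**2 + 12*x + 4 and u'(x)^2 = 9.
Integrate each monomial from 0 to 5 using ∫_0^5 c·x^n dx = c·5^(n+1)/(n+1):
  ∫_0^5 u(x)^2 dx = ∫_0^5 (9*x^2 + 12*x + 4) dx. Term by term:
    ∫_0^5 9*x^2 dx = 375;  ∫_0^5 12*x dx = 150;  ∫_0^5 4 dx = 20.
  Sum: 375 + 150 + 20 = 545.
  ∫_0^5 u'(x)^2 dx = ∫_0^5 (9) dx. Term by term:
    ∫_0^5 9 dx = 45.
Adding: ||u||_{H^1}^2 = 545 + 45 = 590.


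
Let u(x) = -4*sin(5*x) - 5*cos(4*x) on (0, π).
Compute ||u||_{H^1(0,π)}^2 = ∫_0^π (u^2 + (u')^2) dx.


||u||_{H^1(0,π)}^2 = 6800/9 + 841*π/2

u'(x) = 20*sin(4*x) - 20*cos(5*x).
Expand u² and (u')² and integrate term by term on (0, π), using: for integers n ≥ 1, ∫_0^π sin²(nx) dx = ∫_0^π cos²(nx) dx = π/2; for n ≠ n', ∫_0^π sin(nx)sin(n'x) dx = ∫_0^π cos(nx)cos(n'x) dx = 0; and by product-to-sum, ∫_0^π sin(nx)cos(n'x) dx = ½∫_0^π [sin((n+n')x) + sin((n−n')x)] dx, which is 0 when n+n' is even and 2n/(n²−n'²) when n+n' is odd (it need not vanish on (0, π)).
  u² squared terms: (-5)²·∫cos(4x)² dx = 25·π/2 = 25*π/2;  (-4)²·∫sin(5x)² dx = 16·π/2 = 8*π.
  u² cross terms: 2·(-5)·(-4)·∫cos(4x)·sin(5x) dx = 40·(10/9) = 400/9.
  So ∫_0^π u² dx = 25*π/2 + 8*π + 400/9 = 400/9 + 41*π/2.
  (u')² squared terms: (-20)²·∫cos(5x)² dx = 400·π/2 = 200*π;  (20)²·∫sin(4x)² dx = 400·π/2 = 200*π.
  (u')² cross terms: 2·(-20)·(20)·∫cos(5x)·sin(4x) dx = -800·(-8/9) = 6400/9.
  So ∫_0^π (u')² dx = 200*π + 200*π + 6400/9 = 6400/9 + 400*π.
||u||_{H^1}^2 = (400/9 + 41*π/2) + (6400/9 + 400*π) = 6800/9 + 841*π/2.


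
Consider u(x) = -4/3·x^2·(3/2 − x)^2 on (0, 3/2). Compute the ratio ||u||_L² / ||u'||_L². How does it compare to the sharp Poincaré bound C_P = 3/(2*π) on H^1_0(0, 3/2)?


||u||_L² / ||u'||_L² = sqrt(3)/4 < C_P = 3/(2*π).

u(x) = -4/3·x^2·(3/2 − x)^2, so u'(x) = 2*x*(-8*x^2 + 18*x - 9)/3.
u(x) = -4/3·x^2·(3/2 − x)^2 vanishes at x = 0 and x = 3/2, so u ∈ H^1_0(0, 3/2). Differentiate via the product rule and integrate the resulting polynomials term by term.
  ∫_0^3/2 u² dx = ∫_0^3/2 (16*x^8/9 - 32*x^7/3 + 24*x^6 - 24*x^5 + 9*x^4) dx. Term by term:
    ∫_0^3/2 16*x^8/9 dx = 243/32;  ∫_0^3/2 -32*x^7/3 dx = -2187/64;  ∫_0^3/2 24*x^6 dx = 6561/112;
    ∫_0^3/2 -24*x^5 dx = -729/16;  ∫_0^3/2 9*x^4 dx = 2187/160.
  Sum: 243/32 − 2187/64 + 6561/112 − 729/16 + 2187/160 = 243/2240.
  ∫_0^3/2 (u')² dx = ∫_0^3/2 (256*x^6/9 - 128*x^5 + 208*x^4 - 144*x^3 + 36*x^2) dx. Term by term:
    ∫_0^3/2 256*x^6/9 dx = 486/7;  ∫_0^3/2 -128*x^5 dx = -243;  ∫_0^3/2 208*x^4 dx = 3159/10;
    ∫_0^3/2 -144*x^3 dx = -729/4;  ∫_0^3/2 36*x^2 dx = 81/2.
  Sum: 486/7 − 243 + 3159/10 − 729/4 + 81/2 = 81/140.
∫_0^3/2 u² dx = 243/2240, so ||u||_L² = 9*sqrt(105)/280.
∫_0^3/2 (u')² dx = 81/140, so ||u'||_L² = 9*sqrt(35)/70.
Ratio ||u||_L² / ||u'||_L² = sqrt(3)/4.
Sharp Poincaré constant on H^1_0(0, 3/2) is C_P = L/π = 3/(2*π), achieved by sin(2*π/3·x).
A polynomial bump cannot attain the sharp Poincaré constant (only the first sine eigenfunction does), so the ratio is strictly less than C_P, consistent with ||u||_L² ≤ C_P ||u'||_L².


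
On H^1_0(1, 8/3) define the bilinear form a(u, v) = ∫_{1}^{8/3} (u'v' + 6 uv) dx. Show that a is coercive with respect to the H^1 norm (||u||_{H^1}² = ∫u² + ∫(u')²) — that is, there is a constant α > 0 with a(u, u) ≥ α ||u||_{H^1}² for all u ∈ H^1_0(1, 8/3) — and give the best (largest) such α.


α = 1

Coercivity of a(·,·) on H^1_0(1, 8/3) means a(u, u) ≥ α ||u||_{H^1}² for every u ∈ H^1_0.
The interval has length L = 5/3, and Poincaré/coercivity depend only on L. Here a(u, u) = ∫(u')² + (6)·∫u².
Here c = 6 ≥ 1, so a(u,u) = ∫(u')² + c∫u² ≥ ∫(u')² + ∫u² = ||u||_{H^1}², i.e. α = 1 works. No larger α is possible: a(u,u) ≥ α||u||_{H^1}² means (1−α)∫(u')² ≥ (α−c)∫u², and for the modes u_n = sin(nπ(x−x₀)/L) (x₀ the left endpoint) one has ∫u_n²/∫(u_n')² = (L/(nπ))² → 0, so a(u_n,u_n)/||u_n||_{H^1}² → 1. Hence the optimal constant is α = 1.
Therefore α = 1.


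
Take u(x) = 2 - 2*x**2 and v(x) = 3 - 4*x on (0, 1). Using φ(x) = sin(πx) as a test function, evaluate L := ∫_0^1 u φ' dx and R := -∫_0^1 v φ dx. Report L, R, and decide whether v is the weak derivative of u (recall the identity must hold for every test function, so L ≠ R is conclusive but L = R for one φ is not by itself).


LHS = 4/π, RHS = -2/π. No, v is not the weak derivative of u.

u(x) = 2 - 2*x**2, classical derivative u'(x) = -4*x.
φ(x) = sin(πx), so φ'(x) = π*cos(π*x).
Note φ(0) = φ(1) = 0, so the boundary term u·φ vanishes.
LHS = ∫_0^1 u(x) φ'(x) dx = ∫_0^1 (-2*π*x^2*cos(π*x) + 2*π*cos(π*x)) dx. Term by term:
  ∫_0^1 2*π*cos(π*x) dx = 0;  ∫_0^1 -2*π*x^2*cos(π*x) dx = 4/π.
Sum: 0 + 4/π = 4/π.
So LHS = 4/π.
∫_0^1 v(x) φ(x) dx = ∫_0^1 (-4*x*sin(π*x) + 3*sin(π*x)) dx. Term by term:
  ∫_0^1 3*sin(π*x) dx = 6/π;  ∫_0^1 -4*x*sin(π*x) dx = -4/π.
Sum: 6/π − 4/π = 2/π.
So RHS = -∫_0^1 v(x) φ(x) dx = -2/π.
LHS − RHS = 6/π ≠ 0, so the identity fails.
(For a valid weak derivative the identity must hold for EVERY test function, in particular this one. The failure shows v is NOT the weak derivative of u.)
Correct weak derivative would be u'(x) = -4*x.


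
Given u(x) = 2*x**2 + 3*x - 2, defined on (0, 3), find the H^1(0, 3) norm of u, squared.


||u||_{H^1}^2 = 3417/5

The H^1 norm (squared) on an interval (0, L) is
  ||u||_{H^1}^2 = ∫_0^L u(x)^2 dx + ∫_0^L u'(x)^2 dx.
Compute u'(x) = 4*x + 3.
Then u(x)^2 = 4*x**4 + 12*x**3 + x**2 - 12*x + 4 and u'(x)^2 = 16*x**2 + 24*x + 9.
Integrate each monomial from 0 to 3 using ∫_0^3 c·x^n dx = c·3^(n+1)/(n+1):
  ∫_0^3 u(x)^2 dx = ∫_0^3 (4*x^4 + 12*x^3 + x^2 - 12*x + 4) dx. Term by term:
    ∫_0^3 4*x^4 dx = 972/5;  ∫_0^3 12*x^3 dx = 243;  ∫_0^3 x^2 dx = 9;
    ∫_0^3 -12*x dx = -54;  ∫_0^3 4 dx = 12.
  Sum: 972/5 + 243 + 9 − 54 + 12 = 2022/5.
  ∫_0^3 u'(x)^2 dx = ∫_0^3 (16*x^2 + 24*x + 9) dx. Term by term:
    ∫_0^3 16*x^2 dx = 144;  ∫_0^3 24*x dx = 108;  ∫_0^3 9 dx = 27.
  Sum: 144 + 108 + 27 = 279.
Adding: ||u||_{H^1}^2 = 2022/5 + 279 = 3417/5.


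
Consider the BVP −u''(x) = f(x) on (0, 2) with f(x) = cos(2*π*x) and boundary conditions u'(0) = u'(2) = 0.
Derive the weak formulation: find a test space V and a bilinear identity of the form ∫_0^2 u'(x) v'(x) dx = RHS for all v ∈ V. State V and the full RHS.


V = H^1(0, 2) (no boundary constraint on v; u is determined up to an additive constant); weak form: ∫_0^2 u'v' dx = ∫_0^2 (cos(2*π*x)) v dx for all v ∈ V.

Multiply both sides by a test function v and integrate from 0 to 2:
  ∫_0^2 −u''(x) v(x) dx = ∫_0^2 f(x) v(x) dx.
Integrate the LHS by parts once:
  ∫_0^2 −u'' v dx = −[u'(x) v(x)]_0^2 + ∫_0^2 u'(x) v'(x) dx.
Thus ∫_0^2 u'(x) v'(x) dx = ∫_0^2 f(x) v(x) dx + [u'(x) v(x)]_0^2.
Choose V so that boundary terms are either known or forced to vanish.
u has homogeneous Neumann: u'(0) = u'(2) = 0. So [u' v]_0^2 = 0·v(2) − 0·v(0) = 0 for any v; take V = H^1(0, 2).
Weak formulation: find u (satisfying any essential BC) such that ∫_0^2 u'(x) v'(x) dx = ∫_0^2 f v dx for all v ∈ V (homogeneous Neumann, so boundary terms vanish).
Substituting f(x) = cos(2*π*x), the right-hand side is ∫_0^2 (cos(2*π*x)) v dx.
Compatibility check (pure Neumann): taking v ≡ 1 ∈ V gives 0 = ∫_0^2 f dx + (0) − (0), i.e. ∫_0^2 f dx must equal u'(0) − u'(2) = 0. Indeed ∫_0^2 (cos(2*π*x)) dx = 0, so the data are compatible. The solution is then unique only up to an additive constant (fix it e.g. by requiring ∫_0^2 u dx = 0).


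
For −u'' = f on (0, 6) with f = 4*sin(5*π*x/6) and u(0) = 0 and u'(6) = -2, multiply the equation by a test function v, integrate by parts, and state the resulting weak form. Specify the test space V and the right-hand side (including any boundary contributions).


V = {v ∈ H^1(0, 6) : v(0) = 0} (test functions vanish at x = 0 where u is specified); weak form: ∫_0^6 u'v' dx = ∫_0^6 (4*sin(5*π*x/6)) v dx − 2·v(6) for all v ∈ V.

Multiply both sides by a test function v and integrate from 0 to 6:
  ∫_0^6 −u''(x) v(x) dx = ∫_0^6 f(x) v(x) dx.
Integrate the LHS by parts once:
  ∫_0^6 −u'' v dx = −[u'(x) v(x)]_0^6 + ∫_0^6 u'(x) v'(x) dx.
Thus ∫_0^6 u'(x) v'(x) dx = ∫_0^6 f(x) v(x) dx + [u'(x) v(x)]_0^6.
Choose V so that boundary terms are either known or forced to vanish.
Mixed BC: u(0) = 0 (Dirichlet) and u'(6) = -2 (Neumann). Define V = {v ∈ H^1(0, 6) : v(0) = 0}. Then [u' v]_0^6 = u'(6)·v(6) − u'(0)·0 = − 2·v(6).
Weak formulation: find u (satisfying any essential BC) such that ∫_0^6 u'(x) v'(x) dx = ∫_0^6 f v dx − 2·v(6) for all v ∈ V (Dirichlet at 0 absorbed into V; Neumann datum at x = 6 contributes the boundary term).
Substituting f(x) = 4*sin(5*π*x/6), the right-hand side is ∫_0^6 (4*sin(5*π*x/6)) v dx − 2·v(6).


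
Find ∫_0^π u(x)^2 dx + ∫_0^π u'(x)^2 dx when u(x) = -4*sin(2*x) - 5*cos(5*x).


||u||_{H^1(0,π)}^2 = -4160/21 + 365*π

u'(x) = 25*sin(5*x) - 8*cos(2*x).
Expand u² and (u')² and integrate term by term on (0, π), using: for integers n ≥ 1, ∫_0^π sin²(nx) dx = ∫_0^π cos²(nx) dx = π/2; for n ≠ n', ∫_0^π sin(nx)sin(n'x) dx = ∫_0^π cos(nx)cos(n'x) dx = 0; and by product-to-sum, ∫_0^π sin(nx)cos(n'x) dx = ½∫_0^π [sin((n+n')x) + sin((n−n')x)] dx, which is 0 when n+n' is even and 2n/(n²−n'²) when n+n' is odd (it need not vanish on (0, π)).
  u² squared terms: (-5)²·∫cos(5x)² dx = 25·π/2 = 25*π/2;  (-4)²·∫sin(2x)² dx = 16·π/2 = 8*π.
  u² cross terms: 2·(-5)·(-4)·∫cos(5x)·sin(2x) dx = 40·(-4/21) = -160/21.
  So ∫_0^π u² dx = 25*π/2 + 8*π − 160/21 = -160/21 + 41*π/2.
  (u')² squared terms: (-8)²·∫cos(2x)² dx = 64·π/2 = 32*π;  (25)²·∫sin(5x)² dx = 625·π/2 = 625*π/2.
  (u')² cross terms: 2·(-8)·(25)·∫cos(2x)·sin(5x) dx = -400·(10/21) = -4000/21.
  So ∫_0^π (u')² dx = 32*π + 625*π/2 − 4000/21 = -4000/21 + 689*π/2.
||u||_{H^1}^2 = (-160/21 + 41*π/2) + (-4000/21 + 689*π/2) = -4160/21 + 365*π.


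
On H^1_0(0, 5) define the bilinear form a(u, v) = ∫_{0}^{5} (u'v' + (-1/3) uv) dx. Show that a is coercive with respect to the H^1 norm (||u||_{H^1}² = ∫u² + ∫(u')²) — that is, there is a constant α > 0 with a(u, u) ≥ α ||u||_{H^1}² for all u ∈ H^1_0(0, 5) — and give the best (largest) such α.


α = (-25/3 + π^2)/(π^2 + 25)

Coercivity of a(·,·) on H^1_0(0, 5) means a(u, u) ≥ α ||u||_{H^1}² for every u ∈ H^1_0.
The interval has length L = 5, and Poincaré/coercivity depend only on L. Here a(u, u) = ∫(u')² + (-1/3)·∫u².
Here c = -1/3 < 0 with |c| < (π/L)² = π^2/25, so coercivity still holds. The condition a(u,u) ≥ α||u||_{H^1}² reads (1−α)∫(u')² ≥ (α−c)∫u². Any admissible α is ≤ 1 (rapidly oscillating u have ∫u²/∫(u')² → 0), and α = 1 would force 0 ≥ (1−c)∫u², impossible since c < 1; so 1−α > 0. By the sharp Poincaré inequality on H^1_0 of an interval of length L, ∫(u')² ≥ (π/L)²∫u² with equality for the first sine mode sin(π(x−x₀)/L) (x₀ the left endpoint), so the inequality holds for all u iff (1−α)(π/L)² ≥ α − c, i.e. α ≤ ((π/L)² + c)/((π/L)² + 1) = (1 + c(L/π)²)/(1 + (L/π)²). (Direct route, valid since c ≤ 0: Poincaré gives c∫u² ≥ c(L/π)²∫(u')², so a(u,u) ≥ (1 + c(L/π)²)∫(u')², while ||u||_{H^1}² ≤ (1 + (L/π)²)∫(u')²; dividing yields the same α.) With (π/L)² = π^2/25 and c = -1/3, the largest admissible constant is α = ((π/L)² + c)/((π/L)² + 1).
Simplifying, α = (-25/3 + π^2)/(π^2 + 25).


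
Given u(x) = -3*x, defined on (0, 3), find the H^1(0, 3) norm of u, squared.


||u||_{H^1}^2 = 108

The H^1 norm (squared) on an interval (0, L) is
  ||u||_{H^1}^2 = ∫_0^L u(x)^2 dx + ∫_0^L u'(x)^2 dx.
Compute u'(x) = -3.
Then u(x)^2 = 9*x**2 and u'(x)^2 = 9.
Integrate each monomial from 0 to 3 using ∫_0^3 c·x^n dx = c·3^(n+1)/(n+1):
  ∫_0^3 u(x)^2 dx = ∫_0^3 (9*x^2) dx. Term by term:
    ∫_0^3 9*x^2 dx = 81.
  ∫_0^3 u'(x)^2 dx = ∫_0^3 (9) dx. Term by term:
    ∫_0^3 9 dx = 27.
Adding: ||u||_{H^1}^2 = 81 + 27 = 108.


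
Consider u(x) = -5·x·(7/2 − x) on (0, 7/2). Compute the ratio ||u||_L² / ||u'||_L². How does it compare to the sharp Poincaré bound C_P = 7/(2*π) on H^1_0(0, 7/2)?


||u||_L² / ||u'||_L² = 7*sqrt(10)/20 < C_P = 7/(2*π).

u(x) = -5·x·(7/2 − x), so u'(x) = 10*x - 35/2.
u(x) = -5·x·(7/2 − x) vanishes at x = 0 and x = 7/2, so u ∈ H^1_0(0, 7/2). Differentiate via the product rule and integrate the resulting polynomials term by term.
  ∫_0^7/2 u² dx = ∫_0^7/2 (25*x^4 - 175*x^3 + 1225*x^2/4) dx. Term by term:
    ∫_0^7/2 25*x^4 dx = 84035/32;  ∫_0^7/2 -175*x^3 dx = -420175/64;  ∫_0^7/2 1225*x^2/4 dx = 420175/96.
  Sum: 84035/32 − 420175/64 + 420175/96 = 84035/192.
  ∫_0^7/2 (u')² dx = ∫_0^7/2 (100*x^2 - 350*x + 1225/4) dx. Term by term:
    ∫_0^7/2 100*x^2 dx = 8575/6;  ∫_0^7/2 -350*x dx = -8575/4;  ∫_0^7/2 1225/4 dx = 8575/8.
  Sum: 8575/6 − 8575/4 + 8575/8 = 8575/24.
∫_0^7/2 u² dx = 84035/192, so ||u||_L² = 49*sqrt(105)/24.
∫_0^7/2 (u')² dx = 8575/24, so ||u'||_L² = 35*sqrt(42)/12.
Ratio ||u||_L² / ||u'||_L² = 7*sqrt(10)/20.
Sharp Poincaré constant on H^1_0(0, 7/2) is C_P = L/π = 7/(2*π), achieved by sin(2*π/7·x).
A polynomial bump cannot attain the sharp Poincaré constant (only the first sine eigenfunction does), so the ratio is strictly less than C_P, consistent with ||u||_L² ≤ C_P ||u'||_L².


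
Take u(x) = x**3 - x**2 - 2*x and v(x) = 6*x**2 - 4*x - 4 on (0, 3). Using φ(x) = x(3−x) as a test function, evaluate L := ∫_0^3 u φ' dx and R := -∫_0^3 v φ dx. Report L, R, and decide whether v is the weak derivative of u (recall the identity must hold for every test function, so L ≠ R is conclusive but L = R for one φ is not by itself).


LHS = -279/20, RHS = -279/10. No, v is not the weak derivative of u.

u(x) = x**3 - x**2 - 2*x, classical derivative u'(x) = 3*x**2 - 2*x - 2.
φ(x) = x(3−x), so φ'(x) = 3 - 2*x.
Note φ(0) = φ(3) = 0, so the boundary term u·φ vanishes.
LHS = ∫_0^3 u(x) φ'(x) dx = ∫_0^3 (-2*x^4 + 5*x^3 + x^2 - 6*x) dx. Term by term:
  ∫_0^3 -2*x^4 dx = -486/5;  ∫_0^3 5*x^3 dx = 405/4;  ∫_0^3 x^2 dx = 9;
  ∫_0^3 -6*x dx = -27.
Sum: -486/5 + 405/4 + 9 − 27 = -279/20.
So LHS = -279/20.
∫_0^3 v(x) φ(x) dx = ∫_0^3 (-6*x^4 + 22*x^3 - 8*x^2 - 12*x) dx. Term by term:
  ∫_0^3 -6*x^4 dx = -1458/5;  ∫_0^3 22*x^3 dx = 891/2;  ∫_0^3 -8*x^2 dx = -72;
  ∫_0^3 -12*x dx = -54.
Sum: -1458/5 + 891/2 − 72 − 54 = 279/10.
So RHS = -∫_0^3 v(x) φ(x) dx = -279/10.
LHS − RHS = 279/20 ≠ 0, so the identity fails.
(For a valid weak derivative the identity must hold for EVERY test function, in particular this one. The failure shows v is NOT the weak derivative of u.)
Correct weak derivative would be u'(x) = 3*x**2 - 2*x - 2.


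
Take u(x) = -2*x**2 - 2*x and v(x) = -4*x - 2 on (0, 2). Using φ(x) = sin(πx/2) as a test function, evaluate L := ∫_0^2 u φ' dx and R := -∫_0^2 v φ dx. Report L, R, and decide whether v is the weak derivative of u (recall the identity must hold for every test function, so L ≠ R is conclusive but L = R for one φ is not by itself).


LHS = 24/π, RHS = 24/π. Yes, v = u' weakly.

u(x) = -2*x**2 - 2*x, classical derivative u'(x) = -4*x - 2.
φ(x) = sin(πx/2), so φ'(x) = π*cos(π*x/2)/2.
Note φ(0) = φ(2) = 0, so the boundary term u·φ vanishes.
LHS = ∫_0^2 u(x) φ'(x) dx = ∫_0^2 (-π*x^2*cos(π*x/2) - π*x*cos(π*x/2)) dx. Term by term:
  ∫_0^2 -π*x*cos(π*x/2) dx = 8/π;  ∫_0^2 -π*x^2*cos(π*x/2) dx = 16/π.
Sum: 8/π + 16/π = 24/π.
So LHS = 24/π.
∫_0^2 v(x) φ(x) dx = ∫_0^2 (-4*x*sin(π*x/2) - 2*sin(π*x/2)) dx. Term by term:
  ∫_0^2 -2*sin(π*x/2) dx = -8/π;  ∫_0^2 -4*x*sin(π*x/2) dx = -16/π.
Sum: -8/π − 16/π = -24/π.
So RHS = -∫_0^2 v(x) φ(x) dx = 24/π.
LHS = RHS, so the identity holds for this test φ.
Moreover u is smooth here and v(x) = u'(x) = -4*x - 2 pointwise, so the identity holds for every test function. Hence v is the weak derivative of u.


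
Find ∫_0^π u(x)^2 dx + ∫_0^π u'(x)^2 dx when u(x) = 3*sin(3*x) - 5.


||u||_{H^1(0,π)}^2 = -20 + 70*π

u'(x) = 9*cos(3*x).
Expand u² and (u')² and integrate term by term on (0, π), using: for integers n ≥ 1, ∫_0^π sin²(nx) dx = ∫_0^π cos²(nx) dx = π/2; for n ≠ n', ∫_0^π sin(nx)sin(n'x) dx = ∫_0^π cos(nx)cos(n'x) dx = 0; and by product-to-sum, ∫_0^π sin(nx)cos(n'x) dx = ½∫_0^π [sin((n+n')x) + sin((n−n')x)] dx, which is 0 when n+n' is even and 2n/(n²−n'²) when n+n' is odd (it need not vanish on (0, π)). For the constant mode: ∫_0^π 1 dx = π, ∫_0^π cos(nx) dx = 0, ∫_0^π sin(nx) dx = (1−(−1)^n)/n.
  u² squared terms: (-5)²·∫1 dx = 25·π = 25*π;  (3)²·∫sin(3x)² dx = 9·π/2 = 9*π/2.
  u² cross terms: 2·(-5)·(3)·∫1·sin(3x) dx = -30·(2/3) = -20.
  So ∫_0^π u² dx = 25*π + 9*π/2 − 20 = -20 + 59*π/2.
  (u')² squared terms: (9)²·∫cos(3x)² dx = 81·π/2 = 81*π/2.
  So ∫_0^π (u')² dx = 81*π/2.
||u||_{H^1}^2 = (-20 + 59*π/2) + (81*π/2) = -20 + 70*π.


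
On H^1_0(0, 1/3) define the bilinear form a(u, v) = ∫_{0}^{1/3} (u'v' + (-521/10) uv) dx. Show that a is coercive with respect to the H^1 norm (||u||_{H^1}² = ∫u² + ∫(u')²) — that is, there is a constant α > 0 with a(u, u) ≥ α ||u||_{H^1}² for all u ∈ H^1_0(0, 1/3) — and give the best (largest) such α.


α = (-521 + 90*π^2)/(10*(1 + 9*π^2))

Coercivity of a(·,·) on H^1_0(0, 1/3) means a(u, u) ≥ α ||u||_{H^1}² for every u ∈ H^1_0.
The interval has length L = 1/3, and Poincaré/coercivity depend only on L. Here a(u, u) = ∫(u')² + (-521/10)·∫u².
Here c = -521/10 < 0 with |c| < (π/L)² = 9*π^2, so coercivity still holds. The condition a(u,u) ≥ α||u||_{H^1}² reads (1−α)∫(u')² ≥ (α−c)∫u². Any admissible α is ≤ 1 (rapidly oscillating u have ∫u²/∫(u')² → 0), and α = 1 would force 0 ≥ (1−c)∫u², impossible since c < 1; so 1−α > 0. By the sharp Poincaré inequality on H^1_0 of an interval of length L, ∫(u')² ≥ (π/L)²∫u² with equality for the first sine mode sin(π(x−x₀)/L) (x₀ the left endpoint), so the inequality holds for all u iff (1−α)(π/L)² ≥ α − c, i.e. α ≤ ((π/L)² + c)/((π/L)² + 1) = (1 + c(L/π)²)/(1 + (L/π)²). (Direct route, valid since c ≤ 0: Poincaré gives c∫u² ≥ c(L/π)²∫(u')², so a(u,u) ≥ (1 + c(L/π)²)∫(u')², while ||u||_{H^1}² ≤ (1 + (L/π)²)∫(u')²; dividing yields the same α.) With (π/L)² = 9*π^2 and c = -521/10, the largest admissible constant is α = ((π/L)² + c)/((π/L)² + 1).
Simplifying, α = (-521 + 90*π^2)/(10*(1 + 9*π^2)).


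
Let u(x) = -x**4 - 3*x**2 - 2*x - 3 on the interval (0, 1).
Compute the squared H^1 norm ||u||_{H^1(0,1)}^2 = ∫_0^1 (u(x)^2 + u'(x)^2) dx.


||u||_{H^1}^2 = 23264/315

The H^1 norm (squared) on an interval (0, L) is
  ||u||_{H^1}^2 = ∫_0^L u(x)^2 dx + ∫_0^L u'(x)^2 dx.
Compute u'(x) = -4*x**3 - 6*x - 2.
Then u(x)^2 = x**8 + 6*x**6 + 4*x**5 + 15*x**4 + 12*x**3 + 22*x**2 + 12*x + 9 and u'(x)^2 = 16*x**6 + 48*x**4 + 16*x**3 + 36*x**2 + 24*x + 4.
Integrate each monomial from 0 to 1 using ∫_0^1 c·x^n dx = c·1^(n+1)/(n+1):
  ∫_0^1 u(x)^2 dx = ∫_0^1 (x^8 + 6*x^6 + 4*x^5 + 15*x^4 + 12*x^3 + 22*x^2 + 12*x + 9) dx. Term by term:
    ∫_0^1 x^8 dx = 1/9;  ∫_0^1 6*x^6 dx = 6/7;  ∫_0^1 4*x^5 dx = 2/3;
    ∫_0^1 15*x^4 dx = 3;  ∫_0^1 12*x^3 dx = 3;  ∫_0^1 22*x^2 dx = 22/3;
    ∫_0^1 12*x dx = 6;  ∫_0^1 9 dx = 9.
  Sum: 1/9 + 6/7 + 2/3 + 3 + 3 + 22/3 + 6 + 9 = 1888/63.
  ∫_0^1 u'(x)^2 dx = ∫_0^1 (16*x^6 + 48*x^4 + 16*x^3 + 36*x^2 + 24*x + 4) dx. Term by term:
    ∫_0^1 16*x^6 dx = 16/7;  ∫_0^1 48*x^4 dx = 48/5;  ∫_0^1 16*x^3 dx = 4;
    ∫_0^1 36*x^2 dx = 12;  ∫_0^1 24*x dx = 12;  ∫_0^1 4 dx = 4.
  Sum: 16/7 + 48/5 + 4 + 12 + 12 + 4 = 1536/35.
Adding: ||u||_{H^1}^2 = 1888/63 + 1536/35 = 23264/315.


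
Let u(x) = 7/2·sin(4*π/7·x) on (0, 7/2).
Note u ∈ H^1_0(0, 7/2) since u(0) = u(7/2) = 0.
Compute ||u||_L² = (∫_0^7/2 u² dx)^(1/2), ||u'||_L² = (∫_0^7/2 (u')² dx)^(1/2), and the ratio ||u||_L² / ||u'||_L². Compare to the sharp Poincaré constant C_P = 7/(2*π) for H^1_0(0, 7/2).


||u||_L² / ||u'||_L² = 7/(4*π) < C_P = 7/(2*π).

u(x) = 7/2·sin(4*π/7·x), so u'(x) = 2*π*cos(4*π*x/7).
Writing u(x) = A·sin(kπx/L) with A = 7/2 and k = 2, use ∫_0^L sin²(kπx/L) dx = L/2 and ∫_0^L cos²(kπx/L) dx = L/2.
u² = 49/4·sin²(4*π/7·x) and (u')² = 4*π^2·cos²(4*π/7·x), and each of sin², cos² integrates to L/2 = 7/4 over (0, 7/2).
∫_0^7/2 u² dx = 343/16, so ||u||_L² = 7*sqrt(7)/4.
∫_0^7/2 (u')² dx = 7*π^2, so ||u'||_L² = sqrt(7)*π.
Ratio ||u||_L² / ||u'||_L² = 7/(4*π).
Sharp Poincaré constant on H^1_0(0, 7/2) is C_P = L/π = 7/(2*π), achieved by sin(2*π/7·x).
This is the k = 2 harmonic; the ratio L/(kπ) is strictly less than C_P = L/π, consistent with the sharp inequality ||u||_L² ≤ C_P ||u'||_L².


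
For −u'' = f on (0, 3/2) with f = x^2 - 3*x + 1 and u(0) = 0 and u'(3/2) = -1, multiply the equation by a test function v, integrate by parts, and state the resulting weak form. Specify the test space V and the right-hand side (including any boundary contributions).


V = {v ∈ H^1(0, 3/2) : v(0) = 0} (test functions vanish at x = 0 where u is specified); weak form: ∫_0^3/2 u'v' dx = ∫_0^3/2 (x^2 - 3*x + 1) v dx − v(3/2) for all v ∈ V.

Multiply both sides by a test function v and integrate from 0 to 3/2:
  ∫_0^3/2 −u''(x) v(x) dx = ∫_0^3/2 f(x) v(x) dx.
Integrate the LHS by parts once:
  ∫_0^3/2 −u'' v dx = −[u'(x) v(x)]_0^3/2 + ∫_0^3/2 u'(x) v'(x) dx.
Thus ∫_0^3/2 u'(x) v'(x) dx = ∫_0^3/2 f(x) v(x) dx + [u'(x) v(x)]_0^3/2.
Choose V so that boundary terms are either known or forced to vanish.
Mixed BC: u(0) = 0 (Dirichlet) and u'(3/2) = -1 (Neumann). Define V = {v ∈ H^1(0, 3/2) : v(0) = 0}. Then [u' v]_0^3/2 = u'(3/2)·v(3/2) − u'(0)·0 = − v(3/2).
Weak formulation: find u (satisfying any essential BC) such that ∫_0^3/2 u'(x) v'(x) dx = ∫_0^3/2 f v dx − v(3/2) for all v ∈ V (Dirichlet at 0 absorbed into V; Neumann datum at x = 3/2 contributes the boundary term).
Substituting f(x) = x^2 - 3*x + 1, the right-hand side is ∫_0^3/2 (x^2 - 3*x + 1) v dx − v(3/2).


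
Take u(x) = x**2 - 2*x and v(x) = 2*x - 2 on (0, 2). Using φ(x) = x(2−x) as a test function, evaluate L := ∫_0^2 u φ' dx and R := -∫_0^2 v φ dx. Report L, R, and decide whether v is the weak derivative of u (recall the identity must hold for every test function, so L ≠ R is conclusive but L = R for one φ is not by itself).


LHS = 0, RHS = 0. Yes, v = u' weakly.

u(x) = x**2 - 2*x, classical derivative u'(x) = 2*x - 2.
φ(x) = x(2−x), so φ'(x) = 2 - 2*x.
Note φ(0) = φ(2) = 0, so the boundary term u·φ vanishes.
LHS = ∫_0^2 u(x) φ'(x) dx = ∫_0^2 (-2*x^3 + 6*x^2 - 4*x) dx. Term by term:
  ∫_0^2 -2*x^3 dx = -8;  ∫_0^2 6*x^2 dx = 16;  ∫_0^2 -4*x dx = -8.
Sum: -8 + 16 − 8 = 0.
So LHS = 0.
∫_0^2 v(x) φ(x) dx = ∫_0^2 (-2*x^3 + 6*x^2 - 4*x) dx. Term by term:
  ∫_0^2 -2*x^3 dx = -8;  ∫_0^2 6*x^2 dx = 16;  ∫_0^2 -4*x dx = -8.
Sum: -8 + 16 − 8 = 0.
So RHS = -∫_0^2 v(x) φ(x) dx = 0.
LHS = RHS, so the identity holds for this test φ.
Moreover u is smooth here and v(x) = u'(x) = 2*x - 2 pointwise, so the identity holds for every test function. Hence v is the weak derivative of u.


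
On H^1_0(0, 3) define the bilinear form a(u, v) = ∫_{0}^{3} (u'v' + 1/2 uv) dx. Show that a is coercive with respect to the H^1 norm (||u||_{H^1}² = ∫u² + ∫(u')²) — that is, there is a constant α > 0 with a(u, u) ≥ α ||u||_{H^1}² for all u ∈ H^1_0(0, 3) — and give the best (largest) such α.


α = (9/2 + π^2)/(9 + π^2)

Coercivity of a(·,·) on H^1_0(0, 3) means a(u, u) ≥ α ||u||_{H^1}² for every u ∈ H^1_0.
The interval has length L = 3, and Poincaré/coercivity depend only on L. Here a(u, u) = ∫(u')² + (1/2)·∫u².
Here 0 < c = 1/2 < 1. The condition a(u,u) ≥ α||u||_{H^1}² reads (1−α)∫(u')² ≥ (α−c)∫u². Any admissible α is ≤ 1 (rapidly oscillating u have ∫u²/∫(u')² → 0), and α = 1 would force 0 ≥ (1−c)∫u², impossible since c < 1; so 1−α > 0. By the sharp Poincaré inequality on H^1_0 of an interval of length L, ∫(u')² ≥ (π/L)²∫u² with equality for the first sine mode sin(π(x−x₀)/L) (x₀ the left endpoint), so the inequality holds for all u iff (1−α)(π/L)² ≥ α − c, i.e. α ≤ ((π/L)² + c)/((π/L)² + 1) = (1 + c(L/π)²)/(1 + (L/π)²). With (π/L)² = π^2/9 and c = 1/2, the largest admissible constant is α = ((π/L)² + c)/((π/L)² + 1).
Simplifying, α = (9/2 + π^2)/(9 + π^2).


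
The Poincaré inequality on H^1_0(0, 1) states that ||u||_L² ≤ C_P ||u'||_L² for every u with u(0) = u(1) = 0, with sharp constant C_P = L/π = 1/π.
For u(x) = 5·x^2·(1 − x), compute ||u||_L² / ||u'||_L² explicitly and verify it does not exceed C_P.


||u||_L² / ||u'||_L² = sqrt(14)/14 < C_P = 1/π.

u(x) = 5·x^2·(1 − x), so u'(x) = 5*x*(2 - 3*x).
u(x) = 5·x^2·(1 − x) vanishes at x = 0 and x = 1, so u ∈ H^1_0(0, 1). Differentiate via the product rule and integrate the resulting polynomials term by term.
  ∫_0^1 u² dx = ∫_0^1 (25*x^6 - 50*x^5 + 25*x^4) dx. Term by term:
    ∫_0^1 25*x^6 dx = 25/7;  ∫_0^1 -50*x^5 dx = -25/3;  ∫_0^1 25*x^4 dx = 5.
  Sum: 25/7 − 25/3 + 5 = 5/21.
  ∫_0^1 (u')² dx = ∫_0^1 (225*x^4 - 300*x^3 + 100*x^2) dx. Term by term:
    ∫_0^1 225*x^4 dx = 45;  ∫_0^1 -300*x^3 dx = -75;  ∫_0^1 100*x^2 dx = 100/3.
  Sum: 45 − 75 + 100/3 = 10/3.
∫_0^1 u² dx = 5/21, so ||u||_L² = sqrt(105)/21.
∫_0^1 (u')² dx = 10/3, so ||u'||_L² = sqrt(30)/3.
Ratio ||u||_L² / ||u'||_L² = sqrt(14)/14.
Sharp Poincaré constant on H^1_0(0, 1) is C_P = L/π = 1/π, achieved by sin(π·x).
A polynomial bump cannot attain the sharp Poincaré constant (only the first sine eigenfunction does), so the ratio is strictly less than C_P, consistent with ||u||_L² ≤ C_P ||u'||_L².


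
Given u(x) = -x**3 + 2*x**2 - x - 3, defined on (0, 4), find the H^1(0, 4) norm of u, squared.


||u||_{H^1}^2 = 10728/7

The H^1 norm (squared) on an interval (0, L) is
  ||u||_{H^1}^2 = ∫_0^L u(x)^2 dx + ∫_0^L u'(x)^2 dx.
Compute u'(x) = -3*x**2 + 4*x - 1.
Then u(x)^2 = x**6 - 4*x**5 + 6*x**4 + 2*x**3 - 11*x**2 + 6*x + 9 and u'(x)^2 = 9*x**4 - 24*x**3 + 22*x**2 - 8*x + 1.
Integrate each monomial from 0 to 4 using ∫_0^4 c·x^n dx = c·4^(n+1)/(n+1):
  ∫_0^4 u(x)^2 dx = ∫_0^4 (x^6 - 4*x^5 + 6*x^4 + 2*x^3 - 11*x^2 + 6*x + 9) dx. Term by term:
    ∫_0^4 x^6 dx = 16384/7;  ∫_0^4 -4*x^5 dx = -8192/3;  ∫_0^4 6*x^4 dx = 6144/5;
    ∫_0^4 2*x^3 dx = 128;  ∫_0^4 -11*x^2 dx = -704/3;  ∫_0^4 6*x dx = 48;
    ∫_0^4 9 dx = 36.
  Sum: 16384/7 − 8192/3 + 6144/5 + 128 − 704/3 + 48 + 36 = 85684/105.
  ∫_0^4 u'(x)^2 dx = ∫_0^4 (9*x^4 - 24*x^3 + 22*x^2 - 8*x + 1) dx. Term by term:
    ∫_0^4 9*x^4 dx = 9216/5;  ∫_0^4 -24*x^3 dx = -1536;  ∫_0^4 22*x^2 dx = 1408/3;
    ∫_0^4 -8*x dx = -64;  ∫_0^4 1 dx = 4.
  Sum: 9216/5 − 1536 + 1408/3 − 64 + 4 = 10748/15.
Adding: ||u||_{H^1}^2 = 85684/105 + 10748/15 = 10728/7.


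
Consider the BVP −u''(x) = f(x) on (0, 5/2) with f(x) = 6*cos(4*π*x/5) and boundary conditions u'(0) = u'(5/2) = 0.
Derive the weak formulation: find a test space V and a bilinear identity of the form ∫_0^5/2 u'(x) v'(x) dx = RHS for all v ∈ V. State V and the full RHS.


V = H^1(0, 5/2) (no boundary constraint on v; u is determined up to an additive constant); weak form: ∫_0^5/2 u'v' dx = ∫_0^5/2 (6*cos(4*π*x/5)) v dx for all v ∈ V.

Multiply both sides by a test function v and integrate from 0 to 5/2:
  ∫_0^5/2 −u''(x) v(x) dx = ∫_0^5/2 f(x) v(x) dx.
Integrate the LHS by parts once:
  ∫_0^5/2 −u'' v dx = −[u'(x) v(x)]_0^5/2 + ∫_0^5/2 u'(x) v'(x) dx.
Thus ∫_0^5/2 u'(x) v'(x) dx = ∫_0^5/2 f(x) v(x) dx + [u'(x) v(x)]_0^5/2.
Choose V so that boundary terms are either known or forced to vanish.
u has homogeneous Neumann: u'(0) = u'(5/2) = 0. So [u' v]_0^5/2 = 0·v(5/2) − 0·v(0) = 0 for any v; take V = H^1(0, 5/2).
Weak formulation: find u (satisfying any essential BC) such that ∫_0^5/2 u'(x) v'(x) dx = ∫_0^5/2 f v dx for all v ∈ V (homogeneous Neumann, so boundary terms vanish).
Substituting f(x) = 6*cos(4*π*x/5), the right-hand side is ∫_0^5/2 (6*cos(4*π*x/5)) v dx.
Compatibility check (pure Neumann): taking v ≡ 1 ∈ V gives 0 = ∫_0^5/2 f dx + (0) − (0), i.e. ∫_0^5/2 f dx must equal u'(0) − u'(5/2) = 0. Indeed ∫_0^5/2 (6*cos(4*π*x/5)) dx = 0, so the data are compatible. The solution is then unique only up to an additive constant (fix it e.g. by requiring ∫_0^5/2 u dx = 0).
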